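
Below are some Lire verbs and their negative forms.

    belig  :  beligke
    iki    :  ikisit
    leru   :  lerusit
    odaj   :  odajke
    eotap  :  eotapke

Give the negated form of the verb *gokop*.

Looking at the final sound of each stem: -ke when the stem ends in a consonant (*belig*, *odaj*, *eotap*); -sit when the stem ends in a vowel (*iki*, *leru*).
*gokop* — final sound /p/ (a consonant) → -ke → *gokopke*.

gokopke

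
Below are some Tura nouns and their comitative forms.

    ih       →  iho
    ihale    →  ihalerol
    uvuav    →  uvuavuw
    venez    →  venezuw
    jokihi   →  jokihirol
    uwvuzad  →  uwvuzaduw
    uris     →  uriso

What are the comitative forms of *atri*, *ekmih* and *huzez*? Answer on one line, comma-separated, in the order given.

Looking at the final sound of each stem: -o when the stem ends in a voiceless consonant (*ih*, *uris*); -uw when the stem ends in a voiced consonant (*uvuav*, *venez*, *uwvuzad*); -rol when the stem ends in a vowel (*ihale*, *jokihi*).
*atri*: final sound = /i/, a vowel → -rol → *atrirol*.
The final sound of *ekmih* is /h/, which is a voiceless consonant, so the suffix is -o, giving *ekmiho*.
The final sound of *huzez* is /z/, which is a voiced consonant, so the suffix is -uw, giving *huzezuw*.

atrirol, ekmiho, huzezuw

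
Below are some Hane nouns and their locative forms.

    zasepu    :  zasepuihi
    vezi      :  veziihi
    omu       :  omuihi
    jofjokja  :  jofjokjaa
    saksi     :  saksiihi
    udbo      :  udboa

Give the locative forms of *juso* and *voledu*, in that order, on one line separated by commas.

Looking at the last vowel of each stem: -ihi when the last vowel of the stem is a high vowel (*zasepu*, *vezi*, *omu*, *saksi*); -a when the last vowel of the stem is a non-high vowel (*jofjokja*, *udbo*).
*juso*: last vowel = /o/, a non-high vowel → -a → *jusoa*.
*voledu* — last vowel /u/ (a high vowel) → -ihi → *voleduihi*.

jusoa, voleduihi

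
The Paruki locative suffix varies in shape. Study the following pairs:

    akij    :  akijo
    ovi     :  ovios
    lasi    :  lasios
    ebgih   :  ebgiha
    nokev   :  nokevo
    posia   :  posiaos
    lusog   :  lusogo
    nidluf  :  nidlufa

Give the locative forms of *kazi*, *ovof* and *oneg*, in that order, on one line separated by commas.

kazios, ovofa, onego

Looking at the final sound of each stem: -a when the stem ends in a voiceless consonant (*ebgih*, *nidluf*); -o when the stem ends in a voiced consonant (*akij*, *nokev*, *lusog*); -os when the stem ends in a vowel (*ovi*, *lasi*, *posia*).
*kazi*: final sound = /i/, a vowel → -os → *kazios*.
The final sound of *ovof* is /f/, which is a voiceless consonant, so the suffix is -a, giving *ovofa*.
The final sound of *oneg* is /g/, which is a voiced consonant, so the suffix is -o, giving *onego*.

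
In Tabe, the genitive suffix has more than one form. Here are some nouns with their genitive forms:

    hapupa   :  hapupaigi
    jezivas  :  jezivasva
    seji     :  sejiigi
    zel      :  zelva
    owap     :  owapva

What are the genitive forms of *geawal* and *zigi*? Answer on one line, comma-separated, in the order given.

geawalva, zigiigi

The alternation tracks the final sound of the stem — -va when the stem ends in a consonant (*jezivas*, *zel*, *owap*); -igi when the stem ends in a vowel (*hapupa*, *seji*).
*geawal* — final sound /l/ (a consonant) → -va → *geawalva*.
Since the final sound of *zigi* is /i/ (a vowel), it takes -igi, giving *zigiigi*.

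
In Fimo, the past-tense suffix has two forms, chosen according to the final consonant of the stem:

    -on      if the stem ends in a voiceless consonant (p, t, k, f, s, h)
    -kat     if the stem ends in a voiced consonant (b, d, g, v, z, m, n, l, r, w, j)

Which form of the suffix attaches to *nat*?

-on

*nat* — final consonant /t/ (voiceless) → -on.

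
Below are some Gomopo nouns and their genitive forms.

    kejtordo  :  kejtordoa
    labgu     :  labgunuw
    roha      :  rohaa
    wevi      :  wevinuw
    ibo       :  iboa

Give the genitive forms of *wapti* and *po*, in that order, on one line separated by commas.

The suffix is conditioned by the last vowel: -nuw when the last vowel of the stem is a high vowel (*labgu*, *wevi*); -a when the last vowel of the stem is a non-high vowel (*kejtordo*, *roha*, *ibo*).
Since the last vowel of *wapti* is /i/ (a high vowel), it takes -nuw, giving *waptinuw*.
The last vowel of *po* is /o/, which is a non-high vowel, so the suffix is -a, giving *poa*.

waptinuw, poa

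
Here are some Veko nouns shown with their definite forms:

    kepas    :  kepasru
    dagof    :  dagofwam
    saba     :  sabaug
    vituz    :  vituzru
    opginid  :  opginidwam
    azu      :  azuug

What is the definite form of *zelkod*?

zelkodwam

The alternation tracks the final sound of the stem — -ru when the stem ends in a sibilant (*kepas*, *vituz*); -wam when the stem ends in a non-sibilant consonant (*dagof*, *opginid*); -ug when the stem ends in a vowel (*saba*, *azu*).
*zelkod* — final sound /d/ (a non-sibilant consonant) → -wam → *zelkodwam*.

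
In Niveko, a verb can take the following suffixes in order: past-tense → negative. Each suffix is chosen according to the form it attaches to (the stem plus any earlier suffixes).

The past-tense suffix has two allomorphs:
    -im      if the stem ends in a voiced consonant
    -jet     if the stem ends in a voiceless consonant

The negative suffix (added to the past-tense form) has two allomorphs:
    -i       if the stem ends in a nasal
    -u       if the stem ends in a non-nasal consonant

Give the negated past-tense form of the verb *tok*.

*tok*: final consonant = /k/, voiceless → -jet → *tokjet*.
The past-tense form *tokjet* — final consonant /t/ (non-nasal) → -u → *tokjetu*.

tokjetu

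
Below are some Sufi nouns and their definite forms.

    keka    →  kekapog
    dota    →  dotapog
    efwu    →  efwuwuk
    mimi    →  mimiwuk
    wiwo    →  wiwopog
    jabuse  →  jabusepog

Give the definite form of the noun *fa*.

The suffix is conditioned by the last vowel: -wuk when the last vowel of the stem is a high vowel (*efwu*, *mimi*); -pog when the last vowel of the stem is a non-high vowel (*keka*, *dota*, *wiwo*, *jabuse*).
*fa* — last vowel /a/ (a non-high vowel) → -pog → *fapog*.

fapog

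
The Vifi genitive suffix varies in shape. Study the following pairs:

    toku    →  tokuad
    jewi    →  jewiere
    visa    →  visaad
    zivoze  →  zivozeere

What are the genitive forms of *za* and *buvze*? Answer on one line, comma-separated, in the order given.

zaad, buvzeere

The alternation tracks the last vowel of the stem — -ere when the last vowel of the stem is a front vowel (*jewi*, *zivoze*); -ad when the last vowel of the stem is a back vowel (*toku*, *visa*).
*za*: last vowel = /a/, a back vowel → -ad → *zaad*.
Since the last vowel of *buvze* is /e/ (a front vowel), it takes -ere, giving *buvzeere*.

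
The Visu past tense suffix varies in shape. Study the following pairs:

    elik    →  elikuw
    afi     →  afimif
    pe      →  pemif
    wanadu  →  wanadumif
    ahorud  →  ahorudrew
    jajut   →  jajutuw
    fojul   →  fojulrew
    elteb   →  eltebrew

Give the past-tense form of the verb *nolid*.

The suffix is conditioned by the final sound: -uw when the stem ends in a voiceless consonant (*elik*, *jajut*); -rew when the stem ends in a voiced consonant (*ahorud*, *fojul*, *elteb*); -mif when the stem ends in a vowel (*afi*, *pe*, *wanadu*).
The final sound of *nolid* is /d/, which is a voiced consonant, so the suffix is -rew, giving *nolidrew*.

nolidrew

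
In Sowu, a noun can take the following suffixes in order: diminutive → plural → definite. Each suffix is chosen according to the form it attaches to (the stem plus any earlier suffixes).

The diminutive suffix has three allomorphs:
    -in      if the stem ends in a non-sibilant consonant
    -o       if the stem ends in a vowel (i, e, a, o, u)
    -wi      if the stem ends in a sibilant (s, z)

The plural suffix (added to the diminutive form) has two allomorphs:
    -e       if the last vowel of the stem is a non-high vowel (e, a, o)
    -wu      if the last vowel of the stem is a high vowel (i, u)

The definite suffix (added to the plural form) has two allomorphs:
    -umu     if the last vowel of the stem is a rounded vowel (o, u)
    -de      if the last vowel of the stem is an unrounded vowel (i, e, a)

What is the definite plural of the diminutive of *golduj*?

*golduj* — final sound /j/ (a non-sibilant consonant) → -in → *goldujin*.
The diminutive form *goldujin*: last vowel = /i/, a high vowel → -wu → *goldujinwu*.
The plural form *goldujinwu*: last vowel = /u/, a rounded vowel → -umu → *goldujinwuumu*.

goldujinwuumu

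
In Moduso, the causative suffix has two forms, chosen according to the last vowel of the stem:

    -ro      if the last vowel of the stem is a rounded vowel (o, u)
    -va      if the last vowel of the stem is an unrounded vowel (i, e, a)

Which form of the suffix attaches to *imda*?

-va

*imda*: last vowel = /a/, an unrounded vowel → -va.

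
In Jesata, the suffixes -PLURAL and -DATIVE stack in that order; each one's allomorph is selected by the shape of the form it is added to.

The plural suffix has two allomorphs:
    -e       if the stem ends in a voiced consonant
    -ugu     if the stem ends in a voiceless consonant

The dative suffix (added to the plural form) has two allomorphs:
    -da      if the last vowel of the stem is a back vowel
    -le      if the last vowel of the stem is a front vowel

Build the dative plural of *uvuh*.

Since the final consonant of *uvuh* is /h/ (voiceless), it takes -ugu, giving *uvuhugu*.
Since the last vowel of the plural form *uvuhugu* is /u/ (a back vowel), it takes -da, giving *uvuhuguda*.

uvuhuguda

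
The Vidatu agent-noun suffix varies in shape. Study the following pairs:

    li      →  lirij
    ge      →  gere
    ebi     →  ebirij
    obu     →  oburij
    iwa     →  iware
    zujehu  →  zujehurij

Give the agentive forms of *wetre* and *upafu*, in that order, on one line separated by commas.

The pattern is height harmony: -rij when the last vowel of the stem is a high vowel (*li*, *ebi*, *obu*, *zujehu*); -re when the last vowel of the stem is a non-high vowel (*ge*, *iwa*).
*wetre*: last vowel = /e/, a non-high vowel → -re → *wetrere*.
*upafu*: last vowel = /u/, a high vowel → -rij → *upafurij*.

wetrere, upafurij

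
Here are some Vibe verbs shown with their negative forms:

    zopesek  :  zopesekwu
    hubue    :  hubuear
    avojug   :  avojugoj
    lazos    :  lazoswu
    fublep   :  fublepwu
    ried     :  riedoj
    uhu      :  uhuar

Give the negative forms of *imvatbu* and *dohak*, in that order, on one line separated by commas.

imvatbuar, dohakwu

Looking at the final sound of each stem: -wu when the stem ends in a voiceless consonant (*zopesek*, *lazos*, *fublep*); -oj when the stem ends in a voiced consonant (*avojug*, *ried*); -ar when the stem ends in a vowel (*hubue*, *uhu*).
Since the final sound of *imvatbu* is /u/ (a vowel), it takes -ar, giving *imvatbuar*.
The final sound of *dohak* is /k/, which is a voiceless consonant, so the suffix is -wu, giving *dohakwu*.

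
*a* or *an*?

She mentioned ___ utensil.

The indefinite article is chosen by the initial *sound* of the following word, not its spelling.
*utensil* begins with the sound /juː/ (u pronounced /juː/) — a consonant sound.
So the article is *a*: She mentioned a utensil.

a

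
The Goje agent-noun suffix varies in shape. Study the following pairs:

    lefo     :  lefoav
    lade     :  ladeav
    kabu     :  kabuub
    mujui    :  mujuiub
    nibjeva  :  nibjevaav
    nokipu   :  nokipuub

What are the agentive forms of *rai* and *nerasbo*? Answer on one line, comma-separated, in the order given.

raiub, nerasboav

Looking at the last vowel of each stem: -ub when the last vowel of the stem is a high vowel (*kabu*, *mujui*, *nokipu*); -av when the last vowel of the stem is a non-high vowel (*lefo*, *lade*, *nibjeva*).
The last vowel of *rai* is /i/, which is a high vowel, so the suffix is -ub, giving *raiub*.
Since the last vowel of *nerasbo* is /o/ (a non-high vowel), it takes -av, giving *nerasboav*.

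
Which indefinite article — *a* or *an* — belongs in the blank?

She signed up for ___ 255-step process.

The indefinite article is chosen by the initial *sound* of the following word, not its spelling.
The number *255* is spoken "two hundred …", beginning with /tuː/ — a consonant sound.
So the article is *a*: She signed up for a 255-step process.

a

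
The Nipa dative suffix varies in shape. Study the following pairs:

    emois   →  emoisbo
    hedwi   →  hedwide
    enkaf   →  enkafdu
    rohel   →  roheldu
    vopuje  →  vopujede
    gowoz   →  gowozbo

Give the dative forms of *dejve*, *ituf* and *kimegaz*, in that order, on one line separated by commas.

The alternation tracks the final sound of the stem — -bo when the stem ends in a sibilant (*emois*, *gowoz*); -du when the stem ends in a non-sibilant consonant (*enkaf*, *rohel*); -de when the stem ends in a vowel (*hedwi*, *vopuje*).
*dejve* — final sound /e/ (a vowel) → -de → *dejvede*.
*ituf*: final sound = /f/, a non-sibilant consonant → -du → *itufdu*.
The final sound of *kimegaz* is /z/, which is a sibilant, so the suffix is -bo, giving *kimegazbo*.

dejvede, itufdu, kimegazbo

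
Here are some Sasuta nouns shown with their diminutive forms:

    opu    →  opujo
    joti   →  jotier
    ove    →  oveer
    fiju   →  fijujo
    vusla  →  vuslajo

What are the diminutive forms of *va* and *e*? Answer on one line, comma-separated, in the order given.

vajo, eer

The suffix is conditioned by the last vowel: -er when the last vowel of the stem is a front vowel (*joti*, *ove*); -jo when the last vowel of the stem is a back vowel (*opu*, *fiju*, *vusla*).
The last vowel of *va* is /a/, which is a back vowel, so the suffix is -jo, giving *vajo*.
Since the last vowel of *e* is /e/ (a front vowel), it takes -er, giving *eer*.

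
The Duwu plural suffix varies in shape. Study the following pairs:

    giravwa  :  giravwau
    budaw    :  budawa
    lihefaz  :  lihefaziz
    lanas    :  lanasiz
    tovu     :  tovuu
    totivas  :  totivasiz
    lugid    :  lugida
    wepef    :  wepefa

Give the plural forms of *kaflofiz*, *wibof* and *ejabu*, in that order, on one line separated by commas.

kaflofiziz, wibofa, ejabuu

The alternation tracks the final sound of the stem — -iz when the stem ends in a sibilant (*lihefaz*, *lanas*, *totivas*); -a when the stem ends in a non-sibilant consonant (*budaw*, *lugid*, *wepef*); -u when the stem ends in a vowel (*giravwa*, *tovu*).
*kaflofiz* — final sound /z/ (a sibilant) → -iz → *kaflofiziz*.
The final sound of *wibof* is /f/, which is a non-sibilant consonant, so the suffix is -a, giving *wibofa*.
*ejabu*: final sound = /u/, a vowel → -u → *ejabuu*.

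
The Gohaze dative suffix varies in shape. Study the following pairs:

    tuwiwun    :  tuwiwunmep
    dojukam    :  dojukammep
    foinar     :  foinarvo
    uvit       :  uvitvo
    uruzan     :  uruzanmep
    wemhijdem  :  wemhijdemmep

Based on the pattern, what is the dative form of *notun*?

The alternation tracks the final consonant of the stem — -mep when the stem ends in a nasal (*tuwiwun*, *dojukam*, *uruzan*, *wemhijdem*); -vo when the stem ends in a non-nasal consonant (*foinar*, *uvit*).
Since the final consonant of *notun* is /n/ (a nasal), it takes -mep, giving *notunmep*.

notunmep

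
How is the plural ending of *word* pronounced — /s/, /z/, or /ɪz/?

The stem *word* ends in a voiced non-sibilant sound.
The plural suffix surfaces as /ɪz/ after sibilants, /s/ after other voiceless consonants, and /z/ after other voiced sounds.
So the plural -s on *word* is pronounced /z/.

/z/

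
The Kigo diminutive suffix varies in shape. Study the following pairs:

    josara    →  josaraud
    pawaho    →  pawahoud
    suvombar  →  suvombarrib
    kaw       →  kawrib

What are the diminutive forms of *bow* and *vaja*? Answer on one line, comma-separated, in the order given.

bowrib, vajaud

The pattern is consonant vs. vowel: -rib when the stem ends in a consonant (*suvombar*, *kaw*); -ud when the stem ends in a vowel (*josara*, *pawaho*).
*bow* — final sound /w/ (a consonant) → -rib → *bowrib*.
Since the final sound of *vaja* is /a/ (a vowel), it takes -ud, giving *vajaud*.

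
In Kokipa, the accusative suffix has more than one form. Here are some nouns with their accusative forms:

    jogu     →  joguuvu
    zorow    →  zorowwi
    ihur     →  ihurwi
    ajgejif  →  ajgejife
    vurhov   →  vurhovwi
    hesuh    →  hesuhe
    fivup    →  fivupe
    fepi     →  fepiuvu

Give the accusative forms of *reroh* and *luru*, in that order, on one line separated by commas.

Looking at the final sound of each stem: -e when the stem ends in a voiceless consonant (*ajgejif*, *hesuh*, *fivup*); -wi when the stem ends in a voiced consonant (*zorow*, *ihur*, *vurhov*); -uvu when the stem ends in a vowel (*jogu*, *fepi*).
*reroh*: final sound = /h/, a voiceless consonant → -e → *rerohe*.
*luru*: final sound = /u/, a vowel → -uvu → *luruuvu*.

rerohe, luruuvu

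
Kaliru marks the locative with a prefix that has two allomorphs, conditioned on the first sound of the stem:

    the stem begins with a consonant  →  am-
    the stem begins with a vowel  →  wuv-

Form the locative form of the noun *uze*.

wuvuze

Since the first sound of *uze* is /u/ (a vowel), it takes wuv-, giving *wuvuze*.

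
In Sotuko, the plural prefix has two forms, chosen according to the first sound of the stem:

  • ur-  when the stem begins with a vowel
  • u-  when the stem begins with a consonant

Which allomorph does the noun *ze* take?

The first sound of *ze* is /z/, which is a consonant, so the prefix is u-.

u-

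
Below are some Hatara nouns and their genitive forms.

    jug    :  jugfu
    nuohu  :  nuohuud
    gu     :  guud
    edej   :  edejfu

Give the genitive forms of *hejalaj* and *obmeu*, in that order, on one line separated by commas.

hejalajfu, obmeuud

The pattern is consonant vs. vowel: -fu when the stem ends in a consonant (*jug*, *edej*); -ud when the stem ends in a vowel (*nuohu*, *gu*).
Since the final sound of *hejalaj* is /j/ (a consonant), it takes -fu, giving *hejalajfu*.
*obmeu* — final sound /u/ (a vowel) → -ud → *obmeuud*.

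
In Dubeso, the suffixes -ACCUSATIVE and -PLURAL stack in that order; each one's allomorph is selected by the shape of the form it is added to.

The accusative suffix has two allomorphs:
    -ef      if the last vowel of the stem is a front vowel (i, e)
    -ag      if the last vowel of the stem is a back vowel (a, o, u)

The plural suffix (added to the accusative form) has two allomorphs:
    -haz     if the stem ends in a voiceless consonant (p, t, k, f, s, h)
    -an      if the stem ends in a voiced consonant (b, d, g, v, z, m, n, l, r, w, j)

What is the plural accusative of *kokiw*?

kokiwefhaz

The last vowel of *kokiw* is /i/, which is a front vowel, so the accusative suffix is -ef, giving *kokiwef*.
Since the final consonant of the accusative form *kokiwef* is /f/ (voiceless), it takes -haz, giving *kokiwefhaz*.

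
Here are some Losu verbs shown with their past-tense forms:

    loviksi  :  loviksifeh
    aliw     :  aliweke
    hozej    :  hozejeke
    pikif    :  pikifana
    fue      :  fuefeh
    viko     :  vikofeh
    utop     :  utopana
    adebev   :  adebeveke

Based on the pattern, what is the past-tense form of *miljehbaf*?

miljehbafana

The suffix is conditioned by the final sound: -ana when the stem ends in a voiceless consonant (*pikif*, *utop*); -eke when the stem ends in a voiced consonant (*aliw*, *hozej*, *adebev*); -feh when the stem ends in a vowel (*loviksi*, *fue*, *viko*).
Since the final sound of *miljehbaf* is /f/ (a voiceless consonant), it takes -ana, giving *miljehbafana*.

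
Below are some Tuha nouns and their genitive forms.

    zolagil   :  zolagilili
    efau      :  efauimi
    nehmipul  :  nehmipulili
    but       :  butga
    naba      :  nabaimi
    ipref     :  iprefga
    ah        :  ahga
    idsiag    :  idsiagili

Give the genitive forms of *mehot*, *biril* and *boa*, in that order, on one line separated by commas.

Looking at the final sound of each stem: -ga when the stem ends in a voiceless consonant (*but*, *ipref*, *ah*); -ili when the stem ends in a voiced consonant (*zolagil*, *nehmipul*, *idsiag*); -imi when the stem ends in a vowel (*efau*, *naba*).
Since the final sound of *mehot* is /t/ (a voiceless consonant), it takes -ga, giving *mehotga*.
The final sound of *biril* is /l/, which is a voiced consonant, so the suffix is -ili, giving *birilili*.
The final sound of *boa* is /a/, which is a vowel, so the suffix is -imi, giving *boaimi*.

mehotga, birilili, boaimi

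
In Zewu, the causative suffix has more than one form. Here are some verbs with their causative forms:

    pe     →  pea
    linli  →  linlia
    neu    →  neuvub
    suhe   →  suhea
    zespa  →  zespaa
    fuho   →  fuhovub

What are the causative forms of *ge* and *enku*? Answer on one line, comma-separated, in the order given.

gea, enkuvub

The alternation tracks the last vowel of the stem — -vub when the last vowel of the stem is a rounded vowel (*neu*, *fuho*); -a when the last vowel of the stem is an unrounded vowel (*pe*, *linli*, *suhe*, *zespa*).
The last vowel of *ge* is /e/, which is an unrounded vowel, so the suffix is -a, giving *gea*.
Since the last vowel of *enku* is /u/ (a rounded vowel), it takes -vub, giving *enkuvub*.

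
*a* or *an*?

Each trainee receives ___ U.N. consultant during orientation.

a

The indefinite article is chosen by the initial *sound* of the following word, not its spelling.
The initialism *U.N.* is read letter by letter; the first letter, U, is pronounced /juː/, which begins with a consonant sound.
So the article is *a*: Each trainee receives a U.N. consultant during orientation.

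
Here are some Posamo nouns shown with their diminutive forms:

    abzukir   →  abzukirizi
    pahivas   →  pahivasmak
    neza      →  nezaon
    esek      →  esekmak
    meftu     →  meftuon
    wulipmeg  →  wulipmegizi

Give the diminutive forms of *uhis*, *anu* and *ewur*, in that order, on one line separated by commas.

uhismak, anuon, ewurizi

The pattern is voicing of the final sound: -mak when the stem ends in a voiceless consonant (*pahivas*, *esek*); -izi when the stem ends in a voiced consonant (*abzukir*, *wulipmeg*); -on when the stem ends in a vowel (*neza*, *meftu*).
The final sound of *uhis* is /s/, which is a voiceless consonant, so the suffix is -mak, giving *uhismak*.
Since the final sound of *anu* is /u/ (a vowel), it takes -on, giving *anuon*.
The final sound of *ewur* is /r/, which is a voiced consonant, so the suffix is -izi, giving *ewurizi*.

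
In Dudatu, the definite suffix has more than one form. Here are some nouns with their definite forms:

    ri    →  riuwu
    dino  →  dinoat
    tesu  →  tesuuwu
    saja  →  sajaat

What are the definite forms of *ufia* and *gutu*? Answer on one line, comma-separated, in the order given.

The alternation tracks the last vowel of the stem — -uwu when the last vowel of the stem is a high vowel (*ri*, *tesu*); -at when the last vowel of the stem is a non-high vowel (*dino*, *saja*).
*ufia* — last vowel /a/ (a non-high vowel) → -at → *ufiaat*.
*gutu*: last vowel = /u/, a high vowel → -uwu → *gutuuwu*.

ufiaat, gutuuwu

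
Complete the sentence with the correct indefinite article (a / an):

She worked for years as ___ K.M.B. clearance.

a

The indefinite article is chosen by the initial *sound* of the following word, not its spelling.
The initialism *K.M.B.* is read letter by letter; the first letter, K, is pronounced /keɪ/, which begins with a consonant sound.
So the article is *a*: She worked for years as a K.M.B. clearance.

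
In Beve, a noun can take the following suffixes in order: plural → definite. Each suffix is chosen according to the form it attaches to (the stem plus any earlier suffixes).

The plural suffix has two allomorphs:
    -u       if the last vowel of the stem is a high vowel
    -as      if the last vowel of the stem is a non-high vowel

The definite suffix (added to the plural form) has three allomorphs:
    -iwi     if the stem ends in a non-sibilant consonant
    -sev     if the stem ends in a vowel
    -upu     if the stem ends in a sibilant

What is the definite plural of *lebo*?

*lebo* — last vowel /o/ (a non-high vowel) → -as → *leboas*.
The final sound of the plural form *leboas* is /s/, which is a sibilant, so the definite suffix is -upu, giving *leboasupu*.

leboasupu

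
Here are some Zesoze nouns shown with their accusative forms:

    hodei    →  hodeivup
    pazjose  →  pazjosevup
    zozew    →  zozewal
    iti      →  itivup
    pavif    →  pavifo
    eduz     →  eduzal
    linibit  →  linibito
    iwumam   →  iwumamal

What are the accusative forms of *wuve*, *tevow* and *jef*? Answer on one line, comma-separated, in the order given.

wuvevup, tevowal, jefo

Looking at the final sound of each stem: -o when the stem ends in a voiceless consonant (*pavif*, *linibit*); -al when the stem ends in a voiced consonant (*zozew*, *eduz*, *iwumam*); -vup when the stem ends in a vowel (*hodei*, *pazjose*, *iti*).
*wuve* — final sound /e/ (a vowel) → -vup → *wuvevup*.
The final sound of *tevow* is /w/, which is a voiced consonant, so the suffix is -al, giving *tevowal*.
Since the final sound of *jef* is /f/ (a voiceless consonant), it takes -o, giving *jefo*.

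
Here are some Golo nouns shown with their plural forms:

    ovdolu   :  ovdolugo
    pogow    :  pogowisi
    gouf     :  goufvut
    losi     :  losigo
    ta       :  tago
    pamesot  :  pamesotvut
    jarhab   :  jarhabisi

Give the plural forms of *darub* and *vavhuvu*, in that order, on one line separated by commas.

darubisi, vavhuvugo

The pattern is voicing of the final sound: -vut when the stem ends in a voiceless consonant (*gouf*, *pamesot*); -isi when the stem ends in a voiced consonant (*pogow*, *jarhab*); -go when the stem ends in a vowel (*ovdolu*, *losi*, *ta*).
The final sound of *darub* is /b/, which is a voiced consonant, so the suffix is -isi, giving *darubisi*.
*vavhuvu*: final sound = /u/, a vowel → -go → *vavhuvugo*.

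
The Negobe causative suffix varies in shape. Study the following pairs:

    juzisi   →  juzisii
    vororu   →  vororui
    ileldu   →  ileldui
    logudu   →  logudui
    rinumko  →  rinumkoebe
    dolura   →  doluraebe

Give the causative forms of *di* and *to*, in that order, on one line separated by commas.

dii, toebe

The alternation tracks the last vowel of the stem — -i when the last vowel of the stem is a high vowel (*juzisi*, *vororu*, *ileldu*, *logudu*); -ebe when the last vowel of the stem is a non-high vowel (*rinumko*, *dolura*).
The last vowel of *di* is /i/, which is a high vowel, so the suffix is -i, giving *dii*.
*to*: last vowel = /o/, a non-high vowel → -ebe → *toebe*.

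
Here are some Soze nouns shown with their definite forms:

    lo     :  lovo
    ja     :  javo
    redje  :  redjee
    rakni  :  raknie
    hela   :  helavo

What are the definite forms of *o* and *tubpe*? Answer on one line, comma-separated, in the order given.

ovo, tubpee

The pattern is front/back vowel harmony: -e when the last vowel of the stem is a front vowel (*redje*, *rakni*); -vo when the last vowel of the stem is a back vowel (*lo*, *ja*, *hela*).
*o* — last vowel /o/ (a back vowel) → -vo → *ovo*.
*tubpe*: last vowel = /e/, a front vowel → -e → *tubpee*.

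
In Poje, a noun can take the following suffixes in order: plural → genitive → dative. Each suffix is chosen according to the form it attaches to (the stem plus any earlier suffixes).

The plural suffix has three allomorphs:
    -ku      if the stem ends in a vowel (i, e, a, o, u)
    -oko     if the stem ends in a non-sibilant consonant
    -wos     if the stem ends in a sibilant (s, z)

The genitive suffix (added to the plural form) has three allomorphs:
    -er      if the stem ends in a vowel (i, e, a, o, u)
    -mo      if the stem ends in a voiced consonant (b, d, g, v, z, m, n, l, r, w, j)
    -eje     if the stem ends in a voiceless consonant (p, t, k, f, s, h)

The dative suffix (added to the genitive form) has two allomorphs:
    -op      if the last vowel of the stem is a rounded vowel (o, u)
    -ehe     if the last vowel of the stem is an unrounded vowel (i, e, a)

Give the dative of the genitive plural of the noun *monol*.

*monol*: final sound = /l/, a non-sibilant consonant → -oko → *monoloko*.
The plural form *monoloko*: final sound = /o/, a vowel → -er → *monolokoer*.
Since the last vowel of the genitive form *monolokoer* is /e/ (an unrounded vowel), it takes -ehe, giving *monolokoerehe*.

monolokoerehe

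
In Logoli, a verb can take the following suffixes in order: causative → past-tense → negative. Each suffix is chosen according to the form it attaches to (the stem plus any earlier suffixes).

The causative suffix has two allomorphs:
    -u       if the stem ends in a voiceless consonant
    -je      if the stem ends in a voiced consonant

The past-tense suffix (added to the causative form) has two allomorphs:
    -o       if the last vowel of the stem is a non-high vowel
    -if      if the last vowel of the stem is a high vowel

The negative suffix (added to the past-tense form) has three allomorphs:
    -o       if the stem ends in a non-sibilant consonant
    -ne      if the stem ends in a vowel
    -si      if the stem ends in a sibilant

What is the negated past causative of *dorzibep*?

*dorzibep*: final consonant = /p/, voiceless → -u → *dorzibepu*.
Since the last vowel of the causative form *dorzibepu* is /u/ (a high vowel), it takes -if, giving *dorzibepuif*.
The past-tense form *dorzibepuif*: final sound = /f/, a non-sibilant consonant → -o → *dorzibepuifo*.

dorzibepuifo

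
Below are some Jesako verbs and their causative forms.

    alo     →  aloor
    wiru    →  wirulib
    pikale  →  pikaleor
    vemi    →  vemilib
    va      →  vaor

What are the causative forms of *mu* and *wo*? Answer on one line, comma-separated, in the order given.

mulib, woor

The suffix is conditioned by the last vowel: -lib when the last vowel of the stem is a high vowel (*wiru*, *vemi*); -or when the last vowel of the stem is a non-high vowel (*alo*, *pikale*, *va*).
Since the last vowel of *mu* is /u/ (a high vowel), it takes -lib, giving *mulib*.
Since the last vowel of *wo* is /o/ (a non-high vowel), it takes -or, giving *woor*.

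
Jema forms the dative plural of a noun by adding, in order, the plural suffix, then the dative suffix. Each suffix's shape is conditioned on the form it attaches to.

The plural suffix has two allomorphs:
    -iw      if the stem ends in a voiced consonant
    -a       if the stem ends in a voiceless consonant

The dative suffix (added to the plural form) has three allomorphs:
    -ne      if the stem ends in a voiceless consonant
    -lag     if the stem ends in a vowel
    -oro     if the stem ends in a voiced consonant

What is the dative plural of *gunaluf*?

*gunaluf* — final consonant /f/ (voiceless) → -a → *gunalufa*.
The final sound of the plural form *gunalufa* is /a/, which is a vowel, so the dative suffix is -lag, giving *gunalufalag*.

gunalufalag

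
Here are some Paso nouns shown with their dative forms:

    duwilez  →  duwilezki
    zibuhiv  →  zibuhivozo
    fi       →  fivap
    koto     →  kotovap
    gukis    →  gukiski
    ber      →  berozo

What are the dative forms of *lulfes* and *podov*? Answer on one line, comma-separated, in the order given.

Looking at the final sound of each stem: -ki when the stem ends in a sibilant (*duwilez*, *gukis*); -ozo when the stem ends in a non-sibilant consonant (*zibuhiv*, *ber*); -vap when the stem ends in a vowel (*fi*, *koto*).
Since the final sound of *lulfes* is /s/ (a sibilant), it takes -ki, giving *lulfeski*.
*podov*: final sound = /v/, a non-sibilant consonant → -ozo → *podovozo*.

lulfeski, podovozo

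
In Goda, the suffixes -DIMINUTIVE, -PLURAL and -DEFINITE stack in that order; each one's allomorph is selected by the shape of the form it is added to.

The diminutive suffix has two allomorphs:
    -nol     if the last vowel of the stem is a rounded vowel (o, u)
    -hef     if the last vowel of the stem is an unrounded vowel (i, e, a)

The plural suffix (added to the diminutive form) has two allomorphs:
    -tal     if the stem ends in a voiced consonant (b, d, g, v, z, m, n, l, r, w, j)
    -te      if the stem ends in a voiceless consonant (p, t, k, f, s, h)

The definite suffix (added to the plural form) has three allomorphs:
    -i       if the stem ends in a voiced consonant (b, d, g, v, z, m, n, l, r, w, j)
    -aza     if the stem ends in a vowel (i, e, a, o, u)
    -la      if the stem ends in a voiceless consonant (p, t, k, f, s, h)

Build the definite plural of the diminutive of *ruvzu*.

ruvzunoltali

*ruvzu*: last vowel = /u/, a rounded vowel → -nol → *ruvzunol*.
The diminutive form *ruvzunol* — final consonant /l/ (voiced) → -tal → *ruvzunoltal*.
Since the final sound of the plural form *ruvzunoltal* is /l/ (a voiced consonant), it takes -i, giving *ruvzunoltali*.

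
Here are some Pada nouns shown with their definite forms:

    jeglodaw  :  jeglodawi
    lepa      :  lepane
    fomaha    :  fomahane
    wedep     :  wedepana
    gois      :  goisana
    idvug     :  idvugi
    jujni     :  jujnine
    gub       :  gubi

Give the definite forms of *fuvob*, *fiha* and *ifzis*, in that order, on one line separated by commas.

fuvobi, fihane, ifzisana

The alternation tracks the final sound of the stem — -ana when the stem ends in a voiceless consonant (*wedep*, *gois*); -i when the stem ends in a voiced consonant (*jeglodaw*, *idvug*, *gub*); -ne when the stem ends in a vowel (*lepa*, *fomaha*, *jujni*).
Since the final sound of *fuvob* is /b/ (a voiced consonant), it takes -i, giving *fuvobi*.
*fiha* — final sound /a/ (a vowel) → -ne → *fihane*.
*ifzis*: final sound = /s/, a voiceless consonant → -ana → *ifzisana*.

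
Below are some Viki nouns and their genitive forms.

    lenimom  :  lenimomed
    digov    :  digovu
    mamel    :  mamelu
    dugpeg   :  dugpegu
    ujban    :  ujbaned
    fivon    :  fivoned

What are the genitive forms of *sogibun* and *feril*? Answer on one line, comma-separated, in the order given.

The pattern is nasality of the final consonant: -ed when the stem ends in a nasal (*lenimom*, *ujban*, *fivon*); -u when the stem ends in a non-nasal consonant (*digov*, *mamel*, *dugpeg*).
The final consonant of *sogibun* is /n/, which is a nasal, so the suffix is -ed, giving *sogibuned*.
Since the final consonant of *feril* is /l/ (non-nasal), it takes -u, giving *ferilu*.

sogibuned, ferilu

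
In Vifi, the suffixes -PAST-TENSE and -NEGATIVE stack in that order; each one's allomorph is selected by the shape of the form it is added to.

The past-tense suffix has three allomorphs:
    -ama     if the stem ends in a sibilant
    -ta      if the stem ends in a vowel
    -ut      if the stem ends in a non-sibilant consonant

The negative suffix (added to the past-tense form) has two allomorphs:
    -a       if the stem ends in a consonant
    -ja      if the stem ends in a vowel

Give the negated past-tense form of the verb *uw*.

uwuta

Since the final sound of *uw* is /w/ (a non-sibilant consonant), it takes -ut, giving *uwut*.
The past-tense form *uwut* — final sound /t/ (a consonant) → -a → *uwuta*.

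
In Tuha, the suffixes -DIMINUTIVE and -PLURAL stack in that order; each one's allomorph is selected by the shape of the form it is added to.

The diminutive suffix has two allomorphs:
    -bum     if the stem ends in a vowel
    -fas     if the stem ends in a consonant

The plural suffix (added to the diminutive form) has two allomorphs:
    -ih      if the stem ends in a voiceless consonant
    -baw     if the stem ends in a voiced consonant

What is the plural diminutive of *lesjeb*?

*lesjeb* — final sound /b/ (a consonant) → -fas → *lesjebfas*.
Since the final consonant of the diminutive form *lesjebfas* is /s/ (voiceless), it takes -ih, giving *lesjebfasih*.

lesjebfasih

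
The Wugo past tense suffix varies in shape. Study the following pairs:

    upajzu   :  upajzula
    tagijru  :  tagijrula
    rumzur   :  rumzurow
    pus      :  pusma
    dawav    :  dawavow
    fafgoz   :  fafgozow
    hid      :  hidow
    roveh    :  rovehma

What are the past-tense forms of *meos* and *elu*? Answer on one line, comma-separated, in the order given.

The pattern is voicing of the final sound: -ma when the stem ends in a voiceless consonant (*pus*, *roveh*); -ow when the stem ends in a voiced consonant (*rumzur*, *dawav*, *fafgoz*, *hid*); -la when the stem ends in a vowel (*upajzu*, *tagijru*).
*meos* — final sound /s/ (a voiceless consonant) → -ma → *meosma*.
Since the final sound of *elu* is /u/ (a vowel), it takes -la, giving *elula*.

meosma, elula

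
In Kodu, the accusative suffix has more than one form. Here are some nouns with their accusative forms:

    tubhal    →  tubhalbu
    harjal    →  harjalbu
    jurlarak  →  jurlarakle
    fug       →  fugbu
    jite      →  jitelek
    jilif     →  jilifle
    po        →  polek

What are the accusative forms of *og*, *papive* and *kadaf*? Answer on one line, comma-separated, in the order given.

The suffix is conditioned by the final sound: -le when the stem ends in a voiceless consonant (*jurlarak*, *jilif*); -bu when the stem ends in a voiced consonant (*tubhal*, *harjal*, *fug*); -lek when the stem ends in a vowel (*jite*, *po*).
*og* — final sound /g/ (a voiced consonant) → -bu → *ogbu*.
The final sound of *papive* is /e/, which is a vowel, so the suffix is -lek, giving *papivelek*.
*kadaf* — final sound /f/ (a voiceless consonant) → -le → *kadafle*.

ogbu, papivelek, kadafle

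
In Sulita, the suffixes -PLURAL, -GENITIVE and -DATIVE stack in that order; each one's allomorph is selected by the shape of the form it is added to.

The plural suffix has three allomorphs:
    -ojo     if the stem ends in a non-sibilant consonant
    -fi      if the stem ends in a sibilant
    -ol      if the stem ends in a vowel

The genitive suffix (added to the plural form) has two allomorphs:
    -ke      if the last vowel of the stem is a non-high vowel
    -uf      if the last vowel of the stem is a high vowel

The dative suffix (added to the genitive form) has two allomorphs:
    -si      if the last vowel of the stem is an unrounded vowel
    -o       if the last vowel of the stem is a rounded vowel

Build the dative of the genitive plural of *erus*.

*erus* — final sound /s/ (a sibilant) → -fi → *erusfi*.
The plural form *erusfi*: last vowel = /i/, a high vowel → -uf → *erusfiuf*.
The genitive form *erusfiuf*: last vowel = /u/, a rounded vowel → -o → *erusfiufo*.

erusfiufo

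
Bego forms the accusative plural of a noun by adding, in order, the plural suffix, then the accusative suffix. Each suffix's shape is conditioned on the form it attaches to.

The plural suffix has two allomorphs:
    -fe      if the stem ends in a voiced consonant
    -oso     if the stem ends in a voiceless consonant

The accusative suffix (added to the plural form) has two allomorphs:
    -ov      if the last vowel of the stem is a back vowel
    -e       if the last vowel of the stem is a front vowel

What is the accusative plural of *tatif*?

tatifosoov

*tatif*: final consonant = /f/, voiceless → -oso → *tatifoso*.
The plural form *tatifoso* — last vowel /o/ (a back vowel) → -ov → *tatifosoov*.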